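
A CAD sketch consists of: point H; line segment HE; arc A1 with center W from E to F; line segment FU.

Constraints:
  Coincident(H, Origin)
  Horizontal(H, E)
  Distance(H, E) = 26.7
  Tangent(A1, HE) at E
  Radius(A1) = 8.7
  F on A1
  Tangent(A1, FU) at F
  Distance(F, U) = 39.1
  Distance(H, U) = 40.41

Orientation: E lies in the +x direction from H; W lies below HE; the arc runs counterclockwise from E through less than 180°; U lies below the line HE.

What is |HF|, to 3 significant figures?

19.5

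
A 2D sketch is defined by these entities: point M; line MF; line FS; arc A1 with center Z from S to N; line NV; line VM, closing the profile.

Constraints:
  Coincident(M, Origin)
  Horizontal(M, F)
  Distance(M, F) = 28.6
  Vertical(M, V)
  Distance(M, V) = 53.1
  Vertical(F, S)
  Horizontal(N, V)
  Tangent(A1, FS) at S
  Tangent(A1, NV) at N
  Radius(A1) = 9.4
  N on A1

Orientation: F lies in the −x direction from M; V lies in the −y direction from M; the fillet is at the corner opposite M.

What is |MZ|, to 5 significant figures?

47.732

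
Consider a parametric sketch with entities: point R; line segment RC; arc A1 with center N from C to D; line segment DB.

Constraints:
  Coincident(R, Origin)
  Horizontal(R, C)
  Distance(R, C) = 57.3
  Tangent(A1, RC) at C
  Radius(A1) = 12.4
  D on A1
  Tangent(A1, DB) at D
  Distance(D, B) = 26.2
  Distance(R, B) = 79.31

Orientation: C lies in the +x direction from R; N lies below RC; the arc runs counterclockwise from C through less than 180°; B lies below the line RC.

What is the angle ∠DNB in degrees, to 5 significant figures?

64.673°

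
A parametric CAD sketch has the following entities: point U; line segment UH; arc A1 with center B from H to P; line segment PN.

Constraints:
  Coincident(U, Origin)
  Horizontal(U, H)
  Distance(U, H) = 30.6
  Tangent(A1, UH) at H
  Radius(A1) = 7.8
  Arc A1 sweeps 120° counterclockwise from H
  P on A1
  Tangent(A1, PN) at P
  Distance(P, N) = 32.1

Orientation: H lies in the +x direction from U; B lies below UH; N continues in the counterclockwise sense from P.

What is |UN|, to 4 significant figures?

56.14

U is at the origin; UH is horizontal with |UH| = 30.6 and H on the +x side, so H = (30.60, 0.000). A1 meets UH tangentially, so BH is at right angles to UH, so B = H + (0, -7.8) = (30.60, -7.800). On A1, H sits at bearing 90° from B; a 120° counterclockwise sweep puts P at bearing 210°, so P = B + 7.8·(cos 210°, sin 210°) = (23.85, -11.70). Tangency of A1 to PN means the radius BP is perpendicular to PN, so PN runs along (−sin 210°, cos 210°); with |PN| = 32.1, N = (39.90, -39.50). Then |UN| = |N − U| = 56.14.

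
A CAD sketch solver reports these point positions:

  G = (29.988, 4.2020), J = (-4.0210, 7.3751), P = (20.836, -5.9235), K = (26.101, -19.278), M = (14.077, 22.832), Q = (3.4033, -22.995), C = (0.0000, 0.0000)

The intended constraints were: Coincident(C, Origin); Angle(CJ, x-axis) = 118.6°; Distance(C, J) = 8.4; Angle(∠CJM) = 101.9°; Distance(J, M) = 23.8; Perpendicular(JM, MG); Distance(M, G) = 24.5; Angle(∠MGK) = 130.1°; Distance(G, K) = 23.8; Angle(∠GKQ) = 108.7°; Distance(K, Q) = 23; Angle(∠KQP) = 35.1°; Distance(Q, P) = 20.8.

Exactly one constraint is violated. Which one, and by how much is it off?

Distance(Q, P) = 20.8 — off by 3.60.

C = (0.00, 0.00) ✓; CJ at 118.6° ✓; |CJ| = 8.400 ✓; ∠CJM = 101.9° ✓; |JM| = 23.80 ✓; ∠(JM, MG) = 90.00° ✓; |MG| = 24.50 ✓; ∠MGK = 130.1° ✓; |GK| = 23.80 ✓; ∠GKQ = 108.7° ✓; |KQ| = 23.00 ✓; ∠KQP = 35.10° ✓; |QP| = 24.40 ✗.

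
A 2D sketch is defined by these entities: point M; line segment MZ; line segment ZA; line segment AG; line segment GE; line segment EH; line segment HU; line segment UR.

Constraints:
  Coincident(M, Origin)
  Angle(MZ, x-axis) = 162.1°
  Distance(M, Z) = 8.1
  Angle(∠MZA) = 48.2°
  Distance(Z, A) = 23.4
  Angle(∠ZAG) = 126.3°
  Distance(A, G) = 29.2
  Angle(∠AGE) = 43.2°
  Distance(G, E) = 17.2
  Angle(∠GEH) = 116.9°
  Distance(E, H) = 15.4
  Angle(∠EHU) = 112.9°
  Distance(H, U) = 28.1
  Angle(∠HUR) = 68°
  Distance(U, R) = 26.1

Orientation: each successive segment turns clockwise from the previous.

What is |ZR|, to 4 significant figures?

50.57

M is at the origin; MZ runs at 162.1° with length 8.1, so Z = (-7.708, 2.490). ∠MZA = 48.2° gives ZA at 30.30° from the x-axis; with |ZA| = 23.4, A = (12.50, 14.30). ∠ZAG = 126.3° gives AG at -23.40° from the x-axis; with |AG| = 29.2, G = (39.29, 2.699). ∠AGE = 43.2° gives GE at -160.2° from the x-axis; with |GE| = 17.2, E = (23.11, -3.127). ∠GEH = 116.9° gives EH at 136.7° from the x-axis; with |EH| = 15.4, H = (11.90, 7.434). ∠EHU = 112.9° gives HU at 69.60° from the x-axis; with |HU| = 28.1, U = (21.70, 33.77). ∠HUR = 68.0° gives UR at -42.40° from the x-axis; with |UR| = 26.1, R = (40.97, 16.17). Then |ZR| = |R − Z| = 50.57.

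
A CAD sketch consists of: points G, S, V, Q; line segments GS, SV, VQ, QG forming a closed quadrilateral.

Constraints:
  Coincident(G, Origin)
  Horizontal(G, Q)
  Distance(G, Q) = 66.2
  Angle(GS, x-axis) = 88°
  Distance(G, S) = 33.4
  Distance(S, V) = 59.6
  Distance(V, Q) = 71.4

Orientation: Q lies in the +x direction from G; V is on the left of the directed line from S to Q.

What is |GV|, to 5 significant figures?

84.692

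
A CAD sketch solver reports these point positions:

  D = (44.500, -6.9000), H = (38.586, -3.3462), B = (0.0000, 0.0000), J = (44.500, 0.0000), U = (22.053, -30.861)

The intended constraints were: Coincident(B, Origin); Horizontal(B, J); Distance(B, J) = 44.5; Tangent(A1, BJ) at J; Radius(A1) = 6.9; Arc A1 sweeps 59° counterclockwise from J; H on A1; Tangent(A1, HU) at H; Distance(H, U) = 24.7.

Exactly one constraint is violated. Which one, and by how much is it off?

Distance(H, U) = 24.7 — off by 7.40.

B = (0.00, 0.00) ✓; B.y = 0.00, J.y = 0.00 ✓; |BJ| = 44.50 ✓; ∠(DJ, JB) = 90.00° ✓; |DJ| = 6.900 ✓; bearing(D→H) − bearing(D→J) = 59.00° ✓; |DH| = 6.900 ✓; ∠(DH, HU) = 90.00° ✓; |HU| = 32.10 ✗.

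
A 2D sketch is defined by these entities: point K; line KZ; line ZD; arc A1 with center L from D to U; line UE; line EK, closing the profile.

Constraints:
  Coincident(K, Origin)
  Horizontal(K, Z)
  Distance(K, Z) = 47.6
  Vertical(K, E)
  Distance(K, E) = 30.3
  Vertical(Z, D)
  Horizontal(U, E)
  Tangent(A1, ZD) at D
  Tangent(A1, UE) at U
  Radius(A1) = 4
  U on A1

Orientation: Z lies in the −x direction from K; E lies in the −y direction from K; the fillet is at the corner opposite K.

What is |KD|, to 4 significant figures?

54.38

K is at the origin; K and Z share the same y with |KZ| = 47.6 and Z on the −x side, so Z = (-47.60, 0.000). K and E share the same x with |KE| = 30.3 and E on the −y side, so E = (0.000, -30.30). The virtual corner opposite K is at (-47.60, -30.30). Since A1 is tangent to ZD there, LD ⟂ ZD and since A1 is tangent to UE there, LU ⟂ UE, with radius 4.0, so the center L sits 4.0 in from both sides at L = (-43.60, -26.30). That places the tangent points at D = (-47.60, -26.30) on ZD and U = (-43.60, -30.30) on UE. Then |KD| = |D − K| = 54.38.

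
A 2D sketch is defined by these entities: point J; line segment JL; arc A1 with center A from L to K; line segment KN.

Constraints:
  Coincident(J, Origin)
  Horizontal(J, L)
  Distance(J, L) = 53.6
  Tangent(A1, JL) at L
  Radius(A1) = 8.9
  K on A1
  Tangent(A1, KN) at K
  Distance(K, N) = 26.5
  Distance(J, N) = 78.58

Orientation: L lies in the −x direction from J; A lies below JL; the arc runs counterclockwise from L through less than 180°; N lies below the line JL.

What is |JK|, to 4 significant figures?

61.84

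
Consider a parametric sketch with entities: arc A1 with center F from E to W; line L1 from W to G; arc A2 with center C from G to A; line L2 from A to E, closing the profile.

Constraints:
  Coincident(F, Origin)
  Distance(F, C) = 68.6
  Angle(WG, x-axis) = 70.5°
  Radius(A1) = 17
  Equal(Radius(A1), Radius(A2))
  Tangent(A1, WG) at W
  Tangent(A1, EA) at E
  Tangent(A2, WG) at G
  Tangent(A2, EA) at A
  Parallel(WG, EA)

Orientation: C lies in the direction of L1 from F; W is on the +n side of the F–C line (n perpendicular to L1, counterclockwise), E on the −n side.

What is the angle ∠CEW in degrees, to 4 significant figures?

76.08°

The slot axis is L1's direction at 70.5°, so u = (cos 70.5°, sin 70.5°) = (0.3338, 0.9426) and n = (−sin 70.5°, cos 70.5°) = (-0.9426, 0.3338). F is at the origin and C lies 68.6 along u from F, so C = 68.6·u = (22.90, 64.67). Tangency of A1 to both parallel lines with radius 17.0 puts W and E at F ± 17.0·n: W = (-16.02, 5.675), E = (16.02, -5.675). Then cos ∠CEW = EC·EW / (|EC||EW|), giving 76.08°.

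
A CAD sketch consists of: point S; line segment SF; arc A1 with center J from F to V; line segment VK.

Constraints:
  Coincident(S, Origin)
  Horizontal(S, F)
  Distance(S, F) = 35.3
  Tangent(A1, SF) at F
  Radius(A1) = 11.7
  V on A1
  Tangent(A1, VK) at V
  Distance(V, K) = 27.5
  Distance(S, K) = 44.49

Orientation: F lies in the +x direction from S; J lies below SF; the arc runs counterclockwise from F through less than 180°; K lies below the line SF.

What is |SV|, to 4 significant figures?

26.09

S is at the origin; S and F share the same y with |SF| = 35.3 and F on the +x side, so F = (35.30, 0.000). The tangent condition forces JF to be normal to SF, so J = F + (0, -11.7) = (35.30, -11.70). Since JV ⟂ VK (tangency), |JK| = √(11.7² + 27.5²) = 29.89 regardless of where V sits on A1. So K lies on both circle(S, 44.49) and circle(J, 29.89); the below-SF intersection is K = (22.19, -38.56). V is the foot of the tangent from K: V = (23.62, -11.10).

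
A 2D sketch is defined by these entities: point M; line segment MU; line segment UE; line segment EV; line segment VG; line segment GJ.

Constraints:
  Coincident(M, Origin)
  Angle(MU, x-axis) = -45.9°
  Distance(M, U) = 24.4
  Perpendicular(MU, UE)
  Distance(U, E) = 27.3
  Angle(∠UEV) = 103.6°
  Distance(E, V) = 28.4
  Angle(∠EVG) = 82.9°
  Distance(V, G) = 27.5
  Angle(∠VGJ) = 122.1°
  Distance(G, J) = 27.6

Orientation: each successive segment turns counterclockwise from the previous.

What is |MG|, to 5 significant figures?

9.1754

∠UEV = 103.6° gives EV at 120.50° from the x-axis; with |EV| = 28.4, V = (22.171, 25.946). ∠EVG = 82.9° gives VG at -142.40° from the x-axis; with |VG| = 27.5, G = (0.38307, 9.1674). Then |MG| = |G − M| = 9.1754.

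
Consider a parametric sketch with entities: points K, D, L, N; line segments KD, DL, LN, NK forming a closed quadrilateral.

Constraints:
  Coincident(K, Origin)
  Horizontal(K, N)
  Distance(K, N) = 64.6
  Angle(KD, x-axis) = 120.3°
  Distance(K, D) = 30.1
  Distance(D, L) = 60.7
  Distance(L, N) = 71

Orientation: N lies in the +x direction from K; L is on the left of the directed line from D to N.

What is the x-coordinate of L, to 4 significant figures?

32.62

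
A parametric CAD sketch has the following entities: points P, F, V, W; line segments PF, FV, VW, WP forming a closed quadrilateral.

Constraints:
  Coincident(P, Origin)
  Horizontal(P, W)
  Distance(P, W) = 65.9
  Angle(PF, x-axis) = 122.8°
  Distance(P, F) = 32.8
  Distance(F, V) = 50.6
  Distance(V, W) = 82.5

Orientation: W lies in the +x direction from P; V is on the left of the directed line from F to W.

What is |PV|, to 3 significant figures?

67.4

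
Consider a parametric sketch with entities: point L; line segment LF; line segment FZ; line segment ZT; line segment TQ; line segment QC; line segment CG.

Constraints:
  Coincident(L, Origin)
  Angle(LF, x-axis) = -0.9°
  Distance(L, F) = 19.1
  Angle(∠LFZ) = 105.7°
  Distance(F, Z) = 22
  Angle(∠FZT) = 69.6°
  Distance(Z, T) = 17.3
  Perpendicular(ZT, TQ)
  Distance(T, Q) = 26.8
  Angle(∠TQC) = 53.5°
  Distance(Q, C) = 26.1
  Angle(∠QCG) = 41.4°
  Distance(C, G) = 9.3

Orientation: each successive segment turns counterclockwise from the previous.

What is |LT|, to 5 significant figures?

21.250

L is at the origin; LF runs at -0.9° with length 19.1, so F = (19.098, -0.30001). ∠LFZ = 105.7° gives FZ at 73.400° from the x-axis; with |FZ| = 22.0, Z = (25.383, 20.783). ∠FZT = 69.6° gives ZT at -176.20° from the x-axis; with |ZT| = 17.3, T = (8.1208, 19.637). Then |LT| = |T − L| = 21.250.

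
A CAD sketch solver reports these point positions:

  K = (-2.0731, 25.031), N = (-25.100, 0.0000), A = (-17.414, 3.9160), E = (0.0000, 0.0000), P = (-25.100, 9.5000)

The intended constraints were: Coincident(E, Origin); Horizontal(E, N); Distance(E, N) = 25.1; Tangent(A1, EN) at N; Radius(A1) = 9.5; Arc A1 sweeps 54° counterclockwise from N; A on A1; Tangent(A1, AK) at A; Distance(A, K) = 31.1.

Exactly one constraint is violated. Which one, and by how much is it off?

Distance(A, K) = 31.1 — off by 5.00.

E = (0.00, 0.00) ✓; E.y = 0.00, N.y = 0.00 ✓; |EN| = 25.10 ✓; ∠(PN, NE) = 90.00° ✓; |PN| = 9.500 ✓; bearing(P→A) − bearing(P→N) = 54.00° ✓; |PA| = 9.500 ✓; ∠(PA, AK) = 90.00° ✓; |AK| = 26.10 ✗.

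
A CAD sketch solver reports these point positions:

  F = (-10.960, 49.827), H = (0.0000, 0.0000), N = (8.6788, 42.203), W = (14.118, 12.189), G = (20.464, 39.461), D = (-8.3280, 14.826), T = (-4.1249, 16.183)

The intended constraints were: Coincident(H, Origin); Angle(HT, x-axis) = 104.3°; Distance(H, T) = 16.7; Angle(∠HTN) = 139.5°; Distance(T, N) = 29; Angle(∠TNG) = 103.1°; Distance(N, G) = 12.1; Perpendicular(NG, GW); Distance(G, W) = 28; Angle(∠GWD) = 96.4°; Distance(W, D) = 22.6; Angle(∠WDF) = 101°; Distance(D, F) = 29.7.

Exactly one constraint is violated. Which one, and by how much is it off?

Distance(D, F) = 29.7 — off by 5.40.

H = (0.00, 0.00) ✓; HT at 104.3° ✓; |HT| = 16.70 ✓; ∠HTN = 139.5° ✓; |TN| = 29.00 ✓; ∠TNG = 103.1° ✓; |NG| = 12.10 ✓; ∠(NG, GW) = 90.00° ✓; |GW| = 28.00 ✓; ∠GWD = 96.40° ✓; |WD| = 22.60 ✓; ∠WDF = 101.0° ✓; |DF| = 35.10 ✗.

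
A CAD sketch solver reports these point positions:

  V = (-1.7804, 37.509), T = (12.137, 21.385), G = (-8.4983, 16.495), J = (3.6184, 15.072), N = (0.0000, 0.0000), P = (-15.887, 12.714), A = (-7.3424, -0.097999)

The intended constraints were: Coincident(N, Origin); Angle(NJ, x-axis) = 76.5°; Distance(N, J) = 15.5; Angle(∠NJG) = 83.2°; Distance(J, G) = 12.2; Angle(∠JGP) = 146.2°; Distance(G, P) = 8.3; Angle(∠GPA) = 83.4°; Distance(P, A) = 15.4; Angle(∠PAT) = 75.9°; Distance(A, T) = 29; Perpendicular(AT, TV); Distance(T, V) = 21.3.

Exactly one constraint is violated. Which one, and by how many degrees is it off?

Perpendicular(AT, TV) — off by 7.00°.

N = (0.00, 0.00) ✓; NJ at 76.50° ✓; |NJ| = 15.50 ✓; ∠NJG = 83.20° ✓; |JG| = 12.20 ✓; ∠JGP = 146.2° ✓; |GP| = 8.300 ✓; ∠GPA = 83.40° ✓; |PA| = 15.40 ✓; ∠PAT = 75.90° ✓; |AT| = 29.00 ✓; ∠(AT, TV) = 83.00° ✗; |TV| = 21.30 ✓.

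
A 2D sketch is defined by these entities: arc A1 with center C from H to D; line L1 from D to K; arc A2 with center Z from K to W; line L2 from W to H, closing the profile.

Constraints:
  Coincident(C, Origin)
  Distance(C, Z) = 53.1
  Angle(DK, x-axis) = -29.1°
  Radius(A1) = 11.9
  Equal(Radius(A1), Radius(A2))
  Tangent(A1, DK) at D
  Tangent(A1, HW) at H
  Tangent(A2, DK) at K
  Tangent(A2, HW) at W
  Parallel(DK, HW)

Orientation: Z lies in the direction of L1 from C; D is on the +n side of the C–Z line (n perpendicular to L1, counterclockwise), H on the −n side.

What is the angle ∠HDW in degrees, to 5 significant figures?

65.858°

Tangency of A1 to both parallel lines with radius 11.9 puts D and H at C ± 11.9·n: D = (5.7874, 10.398), H = (-5.7874, -10.398). Equal radii place K and W the same way about Z: K = Z + 11.9·n = (52.185, -15.427), W = Z − 11.9·n = (40.610, -36.222). Then cos ∠HDW = DH·DW / (|DH||DW|), giving 65.858°.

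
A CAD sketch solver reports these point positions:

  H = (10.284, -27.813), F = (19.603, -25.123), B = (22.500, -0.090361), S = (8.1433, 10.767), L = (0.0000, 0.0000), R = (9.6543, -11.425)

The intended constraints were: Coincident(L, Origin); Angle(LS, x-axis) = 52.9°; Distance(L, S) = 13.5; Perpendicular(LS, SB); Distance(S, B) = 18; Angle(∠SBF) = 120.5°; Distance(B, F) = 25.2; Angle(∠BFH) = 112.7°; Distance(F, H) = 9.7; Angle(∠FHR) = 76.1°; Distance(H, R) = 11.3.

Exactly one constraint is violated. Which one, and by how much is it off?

Distance(H, R) = 11.3 — off by 5.10.

L = (0.00, 0.00) ✓; LS at 52.90° ✓; |LS| = 13.50 ✓; ∠(LS, SB) = 90.00° ✓; |SB| = 18.00 ✓; ∠SBF = 120.5° ✓; |BF| = 25.20 ✓; ∠BFH = 112.7° ✓; |FH| = 9.699 ✓; ∠FHR = 76.10° ✓; |HR| = 16.40 ✗.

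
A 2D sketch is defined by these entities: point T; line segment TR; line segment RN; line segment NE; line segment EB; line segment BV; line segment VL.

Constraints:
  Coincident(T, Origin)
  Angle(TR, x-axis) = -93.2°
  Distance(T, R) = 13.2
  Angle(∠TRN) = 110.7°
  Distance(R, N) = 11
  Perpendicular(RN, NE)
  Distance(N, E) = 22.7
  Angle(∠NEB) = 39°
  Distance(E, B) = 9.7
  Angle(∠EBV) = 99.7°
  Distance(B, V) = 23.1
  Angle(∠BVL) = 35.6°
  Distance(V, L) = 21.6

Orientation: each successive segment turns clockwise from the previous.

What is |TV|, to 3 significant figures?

28.8

T is at the origin; TR runs at -93.2° with length 13.2, so R = (-0.737, -13.2). ∠TRN = 110.7° gives RN at -162° from the x-axis; with |RN| = 11.0, N = (-11.2, -16.5). RN is perpendicular to NE, so NE runs at 108°; with |NE| = 22.7, E = (-18.1, 5.16). ∠NEB = 39.0° gives EB at -33.5° from the x-axis; with |EB| = 9.7, B = (-9.97, -0.192). ∠EBV = 99.7° gives BV at -114° from the x-axis; with |BV| = 23.1, V = (-19.3, -21.3). Then |TV| = |V − T| = 28.8.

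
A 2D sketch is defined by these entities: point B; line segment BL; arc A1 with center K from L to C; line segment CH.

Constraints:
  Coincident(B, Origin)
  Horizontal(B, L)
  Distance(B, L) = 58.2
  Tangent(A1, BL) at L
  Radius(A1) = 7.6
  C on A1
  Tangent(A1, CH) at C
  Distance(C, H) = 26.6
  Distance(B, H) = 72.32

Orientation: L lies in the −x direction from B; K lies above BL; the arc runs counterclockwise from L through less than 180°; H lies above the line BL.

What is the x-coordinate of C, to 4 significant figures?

-51.42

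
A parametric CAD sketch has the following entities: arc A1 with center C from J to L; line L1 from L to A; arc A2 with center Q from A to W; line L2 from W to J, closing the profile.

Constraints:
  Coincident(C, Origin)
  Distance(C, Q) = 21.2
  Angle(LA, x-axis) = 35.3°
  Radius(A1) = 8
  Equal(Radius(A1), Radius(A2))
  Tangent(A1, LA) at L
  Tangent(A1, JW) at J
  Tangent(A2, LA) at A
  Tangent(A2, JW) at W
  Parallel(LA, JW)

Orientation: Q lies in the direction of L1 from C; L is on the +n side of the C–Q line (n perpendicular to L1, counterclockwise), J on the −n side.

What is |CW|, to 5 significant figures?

22.659

The slot axis is L1's direction at 35.3°, so u = (cos 35.3°, sin 35.3°) = (0.81614, 0.57786) and n = (−sin 35.3°, cos 35.3°) = (-0.57786, 0.81614). C is at the origin and Q lies 21.2 along u from C, so Q = 21.2·u = (17.302, 12.251). Tangency of A1 to both parallel lines with radius 8.0 puts L and J at C ± 8.0·n: L = (-4.6229, 6.5291), J = (4.6229, -6.5291). Equal radii place A and W the same way about Q: A = Q + 8.0·n = (12.679, 18.780), W = Q − 8.0·n = (21.925, 5.7215). Then |CW| = |W − C| = 22.659.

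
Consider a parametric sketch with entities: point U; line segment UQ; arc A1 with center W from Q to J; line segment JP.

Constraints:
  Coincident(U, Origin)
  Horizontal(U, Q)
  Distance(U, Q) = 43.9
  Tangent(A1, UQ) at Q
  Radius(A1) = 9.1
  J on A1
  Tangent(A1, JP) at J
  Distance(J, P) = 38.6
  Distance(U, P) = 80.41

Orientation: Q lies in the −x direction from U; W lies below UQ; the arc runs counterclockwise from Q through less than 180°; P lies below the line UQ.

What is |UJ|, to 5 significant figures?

52.053

Checks: |WJ| = 9.100 ✓; ∠(WJ, JP) = 90.00° ✓; |JP| = 38.60 ✓; |UP| = 80.41 ✓.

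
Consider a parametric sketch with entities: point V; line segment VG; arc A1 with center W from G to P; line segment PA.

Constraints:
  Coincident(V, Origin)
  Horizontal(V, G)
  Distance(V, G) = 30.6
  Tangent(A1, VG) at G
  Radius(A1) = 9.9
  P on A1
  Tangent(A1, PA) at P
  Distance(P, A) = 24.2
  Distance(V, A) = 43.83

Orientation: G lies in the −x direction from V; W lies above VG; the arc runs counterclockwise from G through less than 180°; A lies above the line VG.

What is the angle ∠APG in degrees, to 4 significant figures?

129.4°

V is at the origin; VG is horizontal with |VG| = 30.6 and G on the −x side, so G = (-30.60, 0.000). Tangency of A1 to VG means the radius WG is perpendicular to VG, so W = G + (0, 9.9) = (-30.60, 9.900). Since WP ⟂ PA (tangency), |WA| = √(9.9² + 24.2²) = 26.15 regardless of where P sits on A1. So A lies on both circle(V, 43.83) and circle(W, 26.15); the above-VG intersection is A = (-25.61, 35.57). P is the foot of the tangent from A: P = (-20.89, 11.83).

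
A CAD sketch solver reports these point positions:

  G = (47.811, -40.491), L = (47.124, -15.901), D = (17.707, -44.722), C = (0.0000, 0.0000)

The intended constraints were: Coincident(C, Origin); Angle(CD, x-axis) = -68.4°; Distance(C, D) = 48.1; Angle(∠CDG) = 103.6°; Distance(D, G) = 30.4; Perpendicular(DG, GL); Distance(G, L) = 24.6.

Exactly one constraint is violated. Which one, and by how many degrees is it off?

Perpendicular(DG, GL) — off by 6.40°.

C = (0.00, 0.00) ✓; CD at -68.40° ✓; |CD| = 48.10 ✓; ∠CDG = 103.6° ✓; |DG| = 30.40 ✓; ∠(DG, GL) = 83.60° ✗; |GL| = 24.60 ✓.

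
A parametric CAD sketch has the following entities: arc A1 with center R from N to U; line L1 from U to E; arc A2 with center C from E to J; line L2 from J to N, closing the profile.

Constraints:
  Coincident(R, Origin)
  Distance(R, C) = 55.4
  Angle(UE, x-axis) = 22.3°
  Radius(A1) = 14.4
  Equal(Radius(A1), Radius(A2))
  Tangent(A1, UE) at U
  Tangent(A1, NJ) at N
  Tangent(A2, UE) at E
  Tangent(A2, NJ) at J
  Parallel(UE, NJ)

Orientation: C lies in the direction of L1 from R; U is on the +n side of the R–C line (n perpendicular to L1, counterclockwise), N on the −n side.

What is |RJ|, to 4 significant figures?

57.24

The slot axis is L1's direction at 22.3°, so u = (cos 22.3°, sin 22.3°) = (0.9252, 0.3795) and n = (−sin 22.3°, cos 22.3°) = (-0.3795, 0.9252). R is at the origin and C lies 55.4 along u from R, so C = 55.4·u = (51.26, 21.02). Tangency of A1 to both parallel lines with radius 14.4 puts U and N at R ± 14.4·n: U = (-5.464, 13.32), N = (5.464, -13.32). Equal radii place E and J the same way about C: E = C + 14.4·n = (45.79, 34.34), J = C − 14.4·n = (56.72, 7.699). Then |RJ| = |J − R| = 57.24.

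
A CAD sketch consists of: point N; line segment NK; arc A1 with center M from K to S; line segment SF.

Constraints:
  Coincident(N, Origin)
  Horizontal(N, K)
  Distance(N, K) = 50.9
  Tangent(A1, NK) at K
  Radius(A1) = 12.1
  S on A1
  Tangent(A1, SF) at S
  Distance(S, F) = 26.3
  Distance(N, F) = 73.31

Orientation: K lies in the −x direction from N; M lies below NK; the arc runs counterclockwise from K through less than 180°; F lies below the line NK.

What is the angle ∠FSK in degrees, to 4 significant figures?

134.2°

Checks: |MS| = 12.10 ✓; ∠(MS, SF) = 90.00° ✓; |SF| = 26.30 ✓; |NF| = 73.31 ✓.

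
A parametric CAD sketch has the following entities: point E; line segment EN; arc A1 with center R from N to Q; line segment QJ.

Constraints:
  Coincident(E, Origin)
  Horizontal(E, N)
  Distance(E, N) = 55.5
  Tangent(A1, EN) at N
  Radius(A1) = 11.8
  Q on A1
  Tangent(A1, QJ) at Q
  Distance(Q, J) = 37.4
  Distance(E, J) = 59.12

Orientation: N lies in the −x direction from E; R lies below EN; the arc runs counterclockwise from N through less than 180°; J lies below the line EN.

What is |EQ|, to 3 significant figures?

66.9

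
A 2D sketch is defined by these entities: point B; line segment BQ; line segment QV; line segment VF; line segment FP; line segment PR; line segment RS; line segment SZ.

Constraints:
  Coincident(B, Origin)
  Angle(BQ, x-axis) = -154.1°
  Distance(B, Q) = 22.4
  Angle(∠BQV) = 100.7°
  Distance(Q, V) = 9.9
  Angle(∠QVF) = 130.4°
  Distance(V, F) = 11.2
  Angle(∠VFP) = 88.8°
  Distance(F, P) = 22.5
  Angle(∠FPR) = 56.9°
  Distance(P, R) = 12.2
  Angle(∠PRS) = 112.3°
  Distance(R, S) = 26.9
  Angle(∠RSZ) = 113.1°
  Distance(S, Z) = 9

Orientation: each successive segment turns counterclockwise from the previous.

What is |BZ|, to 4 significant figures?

38.13

B is at the origin; BQ runs at -154.1° with length 22.4, so Q = (-20.15, -9.784). ∠BQV = 100.7° gives QV at -74.80° from the x-axis; with |QV| = 9.9, V = (-17.55, -19.34). ∠QVF = 130.4° gives VF at -25.20° from the x-axis; with |VF| = 11.2, F = (-7.420, -24.11). ∠VFP = 88.8° gives FP at 66.00° from the x-axis; with |FP| = 22.5, P = (1.731, -3.552). ∠FPR = 56.9° gives PR at -170.9° from the x-axis; with |PR| = 12.2, R = (-10.32, -5.482). ∠PRS = 112.3° gives RS at -103.2° from the x-axis; with |RS| = 26.9, S = (-16.46, -31.67). ∠RSZ = 113.1° gives SZ at -36.30° from the x-axis; with |SZ| = 9.0, Z = (-9.205, -37.00). Then |BZ| = |Z − B| = 38.13.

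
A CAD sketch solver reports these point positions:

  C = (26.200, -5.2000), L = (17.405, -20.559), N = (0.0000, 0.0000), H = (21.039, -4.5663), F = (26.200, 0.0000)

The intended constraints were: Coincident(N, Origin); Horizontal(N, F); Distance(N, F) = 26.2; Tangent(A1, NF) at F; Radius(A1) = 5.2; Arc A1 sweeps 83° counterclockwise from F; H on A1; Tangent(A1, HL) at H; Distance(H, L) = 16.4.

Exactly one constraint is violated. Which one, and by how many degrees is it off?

Tangent(A1, HL) at H — off by 5.80°.

N = (0.00, 0.00) ✓; N.y = 0.00, F.y = 0.00 ✓; |NF| = 26.20 ✓; ∠(CF, FN) = 90.00° ✓; |CF| = 5.200 ✓; bearing(C→H) − bearing(C→F) = 83.00° ✓; |CH| = 5.200 ✓; ∠(CH, HL) = 95.80° ✗; |HL| = 16.40 ✓.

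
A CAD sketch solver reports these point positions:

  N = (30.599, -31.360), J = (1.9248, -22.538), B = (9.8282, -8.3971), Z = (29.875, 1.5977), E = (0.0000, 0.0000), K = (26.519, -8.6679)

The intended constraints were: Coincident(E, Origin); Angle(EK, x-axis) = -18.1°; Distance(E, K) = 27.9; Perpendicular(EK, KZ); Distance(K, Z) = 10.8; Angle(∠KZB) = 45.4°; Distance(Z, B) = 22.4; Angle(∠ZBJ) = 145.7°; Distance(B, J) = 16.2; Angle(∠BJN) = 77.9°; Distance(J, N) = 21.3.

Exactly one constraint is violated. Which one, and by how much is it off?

Distance(J, N) = 21.3 — off by 8.70.

E = (0.00, 0.00) ✓; EK at -18.10° ✓; |EK| = 27.90 ✓; ∠(EK, KZ) = 90.00° ✓; |KZ| = 10.80 ✓; ∠KZB = 45.40° ✓; |ZB| = 22.40 ✓; ∠ZBJ = 145.7° ✓; |BJ| = 16.20 ✓; ∠BJN = 77.90° ✓; |JN| = 30.00 ✗.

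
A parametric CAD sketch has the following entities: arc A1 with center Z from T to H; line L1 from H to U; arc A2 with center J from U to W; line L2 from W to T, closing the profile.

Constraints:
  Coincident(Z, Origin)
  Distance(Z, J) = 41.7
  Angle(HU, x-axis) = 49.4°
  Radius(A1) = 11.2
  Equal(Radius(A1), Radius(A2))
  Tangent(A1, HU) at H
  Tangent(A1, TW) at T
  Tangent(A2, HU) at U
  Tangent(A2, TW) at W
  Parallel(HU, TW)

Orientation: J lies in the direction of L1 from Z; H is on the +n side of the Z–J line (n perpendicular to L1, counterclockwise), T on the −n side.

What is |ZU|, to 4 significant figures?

43.18

The slot axis is L1's direction at 49.4°, so u = (cos 49.4°, sin 49.4°) = (0.6508, 0.7593) and n = (−sin 49.4°, cos 49.4°) = (-0.7593, 0.6508). Z is at the origin and J lies 41.7 along u from Z, so J = 41.7·u = (27.14, 31.66). Tangency of A1 to both parallel lines with radius 11.2 puts H and T at Z ± 11.2·n: H = (-8.504, 7.289), T = (8.504, -7.289). Equal radii place U and W the same way about J: U = J + 11.2·n = (18.63, 38.95), W = J − 11.2·n = (35.64, 24.37). Then |ZU| = |U − Z| = 43.18.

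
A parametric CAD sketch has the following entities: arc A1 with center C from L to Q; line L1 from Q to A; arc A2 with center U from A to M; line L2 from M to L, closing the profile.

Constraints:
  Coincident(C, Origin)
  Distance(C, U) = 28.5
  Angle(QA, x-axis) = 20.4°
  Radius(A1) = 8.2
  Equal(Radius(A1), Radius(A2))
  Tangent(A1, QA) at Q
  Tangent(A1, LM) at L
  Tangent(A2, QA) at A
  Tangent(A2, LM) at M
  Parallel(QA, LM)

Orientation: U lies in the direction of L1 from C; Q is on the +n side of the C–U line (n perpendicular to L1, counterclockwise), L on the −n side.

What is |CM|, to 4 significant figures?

29.66

The slot axis is L1's direction at 20.4°, so u = (cos 20.4°, sin 20.4°) = (0.9373, 0.3486) and n = (−sin 20.4°, cos 20.4°) = (-0.3486, 0.9373). C is at the origin and U lies 28.5 along u from C, so U = 28.5·u = (26.71, 9.934). Tangency of A1 to both parallel lines with radius 8.2 puts Q and L at C ± 8.2·n: Q = (-2.858, 7.686), L = (2.858, -7.686). Equal radii place A and M the same way about U: A = U + 8.2·n = (23.85, 17.62), M = U − 8.2·n = (29.57, 2.249). Then |CM| = |M − C| = 29.66.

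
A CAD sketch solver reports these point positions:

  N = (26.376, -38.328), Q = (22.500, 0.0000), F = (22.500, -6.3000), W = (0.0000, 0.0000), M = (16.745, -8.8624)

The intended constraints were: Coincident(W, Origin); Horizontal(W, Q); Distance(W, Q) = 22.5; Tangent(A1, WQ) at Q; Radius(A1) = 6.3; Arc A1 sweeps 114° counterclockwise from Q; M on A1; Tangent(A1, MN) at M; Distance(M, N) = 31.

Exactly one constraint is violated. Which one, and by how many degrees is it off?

Tangent(A1, MN) at M — off by 5.90°.

W = (0.00, 0.00) ✓; W.y = 0.00, Q.y = 0.00 ✓; |WQ| = 22.50 ✓; ∠(FQ, QW) = 90.00° ✓; |FQ| = 6.300 ✓; bearing(F→M) − bearing(F→Q) = 114.0° ✓; |FM| = 6.300 ✓; ∠(FM, MN) = 95.90° ✗; |MN| = 31.00 ✓.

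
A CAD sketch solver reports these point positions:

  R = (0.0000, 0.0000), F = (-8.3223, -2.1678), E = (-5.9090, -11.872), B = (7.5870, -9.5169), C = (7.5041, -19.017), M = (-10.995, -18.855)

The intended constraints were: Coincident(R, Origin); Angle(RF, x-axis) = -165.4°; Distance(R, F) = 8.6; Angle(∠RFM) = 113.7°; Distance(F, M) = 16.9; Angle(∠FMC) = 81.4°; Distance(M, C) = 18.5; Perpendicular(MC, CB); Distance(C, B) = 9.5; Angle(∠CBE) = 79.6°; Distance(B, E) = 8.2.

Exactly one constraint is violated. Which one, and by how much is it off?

Distance(B, E) = 8.2 — off by 5.50.

R = (0.00, 0.00) ✓; RF at -165.4° ✓; |RF| = 8.600 ✓; ∠RFM = 113.7° ✓; |FM| = 16.90 ✓; ∠FMC = 81.40° ✓; |MC| = 18.50 ✓; ∠(MC, CB) = 90.00° ✓; |CB| = 9.500 ✓; ∠CBE = 79.60° ✓; |BE| = 13.70 ✗.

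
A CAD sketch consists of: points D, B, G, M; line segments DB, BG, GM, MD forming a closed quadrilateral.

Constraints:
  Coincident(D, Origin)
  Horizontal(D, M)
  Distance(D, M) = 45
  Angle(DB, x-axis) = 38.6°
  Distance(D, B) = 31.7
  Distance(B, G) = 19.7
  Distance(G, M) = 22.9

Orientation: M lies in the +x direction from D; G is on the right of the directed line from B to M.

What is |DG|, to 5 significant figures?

22.103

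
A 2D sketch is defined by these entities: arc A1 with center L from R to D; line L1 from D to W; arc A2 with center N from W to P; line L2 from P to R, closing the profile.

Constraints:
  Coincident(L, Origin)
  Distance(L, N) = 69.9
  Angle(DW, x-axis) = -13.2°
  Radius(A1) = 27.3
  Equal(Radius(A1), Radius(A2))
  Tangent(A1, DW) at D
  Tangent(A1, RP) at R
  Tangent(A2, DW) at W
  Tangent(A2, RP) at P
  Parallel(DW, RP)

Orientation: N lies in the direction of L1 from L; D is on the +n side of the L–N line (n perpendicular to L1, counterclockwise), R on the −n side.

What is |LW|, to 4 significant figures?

75.04

The slot axis is L1's direction at -13.2°, so u = (cos -13.2°, sin -13.2°) = (0.9736, -0.2284) and n = (−sin -13.2°, cos -13.2°) = (0.2284, 0.9736). L is at the origin and N lies 69.9 along u from L, so N = 69.9·u = (68.05, -15.96). Tangency of A1 to both parallel lines with radius 27.3 puts D and R at L ± 27.3·n: D = (6.234, 26.58), R = (-6.234, -26.58). Equal radii place W and P the same way about N: W = N + 27.3·n = (74.29, 10.62), P = N − 27.3·n = (61.82, -42.54). Then |LW| = |W − L| = 75.04.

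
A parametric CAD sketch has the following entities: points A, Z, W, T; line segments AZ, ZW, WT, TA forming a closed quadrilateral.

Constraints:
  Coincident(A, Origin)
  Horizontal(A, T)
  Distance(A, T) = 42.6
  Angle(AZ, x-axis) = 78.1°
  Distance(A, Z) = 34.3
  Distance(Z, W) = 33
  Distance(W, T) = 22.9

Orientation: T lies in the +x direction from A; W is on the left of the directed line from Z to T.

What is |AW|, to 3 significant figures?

44.3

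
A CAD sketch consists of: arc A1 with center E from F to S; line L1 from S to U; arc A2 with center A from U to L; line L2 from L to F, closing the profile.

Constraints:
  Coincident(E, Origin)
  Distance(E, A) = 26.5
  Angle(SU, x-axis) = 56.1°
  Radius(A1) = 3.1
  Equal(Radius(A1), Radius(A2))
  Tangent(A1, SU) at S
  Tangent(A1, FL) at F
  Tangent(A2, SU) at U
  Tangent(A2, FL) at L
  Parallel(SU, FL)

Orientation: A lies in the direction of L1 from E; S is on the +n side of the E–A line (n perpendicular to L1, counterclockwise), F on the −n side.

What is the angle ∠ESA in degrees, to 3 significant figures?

83.3°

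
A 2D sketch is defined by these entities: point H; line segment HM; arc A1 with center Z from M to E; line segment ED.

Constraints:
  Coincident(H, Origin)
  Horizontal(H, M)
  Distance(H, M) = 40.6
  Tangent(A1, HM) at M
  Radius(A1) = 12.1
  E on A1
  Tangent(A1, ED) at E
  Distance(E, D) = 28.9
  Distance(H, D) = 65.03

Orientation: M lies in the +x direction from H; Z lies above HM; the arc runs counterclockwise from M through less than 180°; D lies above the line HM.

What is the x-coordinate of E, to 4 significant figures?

52.63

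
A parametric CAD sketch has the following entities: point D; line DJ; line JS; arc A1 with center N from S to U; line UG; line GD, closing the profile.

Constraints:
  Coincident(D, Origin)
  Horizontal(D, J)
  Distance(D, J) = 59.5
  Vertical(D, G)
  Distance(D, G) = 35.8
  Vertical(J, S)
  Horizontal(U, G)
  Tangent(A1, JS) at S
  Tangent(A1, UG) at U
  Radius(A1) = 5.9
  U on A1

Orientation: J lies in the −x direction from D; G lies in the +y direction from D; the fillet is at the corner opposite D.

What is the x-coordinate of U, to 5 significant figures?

-53.600

The virtual corner opposite D is at (-59.500, 35.800). A1 meets JS tangentially, so NS is at right angles to JS and tangency of A1 to UG means the radius NU is perpendicular to UG, with radius 5.9, so the center N sits 5.9 in from both sides at N = (-53.600, 29.900). That places the tangent points at S = (-59.500, 29.900) on JS and U = (-53.600, 35.800) on UG. So U.x = -53.600.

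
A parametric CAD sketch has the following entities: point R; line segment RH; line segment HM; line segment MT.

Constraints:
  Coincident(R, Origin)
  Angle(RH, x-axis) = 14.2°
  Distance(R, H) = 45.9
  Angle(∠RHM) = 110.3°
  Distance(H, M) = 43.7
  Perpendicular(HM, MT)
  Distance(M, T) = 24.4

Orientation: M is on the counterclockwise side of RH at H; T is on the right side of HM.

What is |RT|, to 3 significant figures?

90.0

∠RHM = 110.3°, so HM runs at 14.2° + (180° − 110.3°) = 83.9° from the x-axis; with |HM| = 43.7, M = H + 43.7·(cos 83.9°, sin 83.9°) = (49.1, 54.7). HM ⟂ MT; with |MT| = 24.4 on the right of HM, T = M + 24.4·(0.994, -0.106) = (73.4, 52.1). Then |RT| = |T − R| = 90.0.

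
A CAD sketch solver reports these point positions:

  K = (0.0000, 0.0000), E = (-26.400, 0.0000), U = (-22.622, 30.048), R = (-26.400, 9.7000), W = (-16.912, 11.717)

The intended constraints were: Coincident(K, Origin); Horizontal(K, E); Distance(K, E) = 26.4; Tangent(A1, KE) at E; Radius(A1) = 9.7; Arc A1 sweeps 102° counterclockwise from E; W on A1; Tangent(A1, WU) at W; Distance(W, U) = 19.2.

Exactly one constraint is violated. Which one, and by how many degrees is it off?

Tangent(A1, WU) at W — off by 5.30°.

K = (0.00, 0.00) ✓; K.y = 0.00, E.y = 0.00 ✓; |KE| = 26.40 ✓; ∠(RE, EK) = 90.00° ✓; |RE| = 9.700 ✓; bearing(R→W) − bearing(R→E) = 102.0° ✓; |RW| = 9.700 ✓; ∠(RW, WU) = 84.70° ✗; |WU| = 19.20 ✓.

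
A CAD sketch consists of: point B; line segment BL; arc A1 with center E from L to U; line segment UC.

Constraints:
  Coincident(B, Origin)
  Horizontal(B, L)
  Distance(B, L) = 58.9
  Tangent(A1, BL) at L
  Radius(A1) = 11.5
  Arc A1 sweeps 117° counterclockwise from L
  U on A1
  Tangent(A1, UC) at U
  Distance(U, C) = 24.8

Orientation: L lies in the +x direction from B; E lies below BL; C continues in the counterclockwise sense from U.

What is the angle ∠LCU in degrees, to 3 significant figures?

25.5°

B is at the origin; BL is horizontal with |BL| = 58.9 and L on the +x side, so L = (58.9, 0.00). The tangent condition forces EL to be normal to BL, so E = L + (0, -11.5) = (58.9, -11.5). On A1, L sits at bearing 90° from E; a 117° counterclockwise sweep puts U at bearing 207°, so U = E + 11.5·(cos 207°, sin 207°) = (48.7, -16.7). Tangency of A1 to UC means the radius EU is perpendicular to UC, so UC runs along (−sin 207°, cos 207°); with |UC| = 24.8, C = (59.9, -38.8). Then cos ∠LCU = CL·CU / (|CL||CU|), giving 25.5°.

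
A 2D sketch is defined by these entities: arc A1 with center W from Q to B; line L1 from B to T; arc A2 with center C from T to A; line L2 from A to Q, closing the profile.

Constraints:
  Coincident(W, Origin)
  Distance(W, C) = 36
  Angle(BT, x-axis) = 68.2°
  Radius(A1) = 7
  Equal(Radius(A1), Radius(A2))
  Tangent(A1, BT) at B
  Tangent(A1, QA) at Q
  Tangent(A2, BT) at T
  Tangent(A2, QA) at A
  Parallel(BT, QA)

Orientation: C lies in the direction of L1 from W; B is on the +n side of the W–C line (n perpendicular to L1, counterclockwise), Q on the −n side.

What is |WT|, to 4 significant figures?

36.67

The slot axis is L1's direction at 68.2°, so u = (cos 68.2°, sin 68.2°) = (0.3714, 0.9285) and n = (−sin 68.2°, cos 68.2°) = (-0.9285, 0.3714). W is at the origin and C lies 36.0 along u from W, so C = 36.0·u = (13.37, 33.43). Tangency of A1 to both parallel lines with radius 7.0 puts B and Q at W ± 7.0·n: B = (-6.499, 2.600), Q = (6.499, -2.600). Equal radii place T and A the same way about C: T = C + 7.0·n = (6.870, 36.03), A = C − 7.0·n = (19.87, 30.83). Then |WT| = |T − W| = 36.67.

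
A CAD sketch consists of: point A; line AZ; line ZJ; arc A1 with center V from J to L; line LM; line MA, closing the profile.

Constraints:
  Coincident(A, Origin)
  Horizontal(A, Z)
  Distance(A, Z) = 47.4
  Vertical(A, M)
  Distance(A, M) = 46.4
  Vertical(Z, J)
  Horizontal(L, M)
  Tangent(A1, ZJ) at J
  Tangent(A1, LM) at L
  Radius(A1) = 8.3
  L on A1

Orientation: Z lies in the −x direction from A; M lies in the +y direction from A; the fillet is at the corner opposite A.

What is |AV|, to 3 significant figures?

54.6

A is at the origin; AZ is horizontal with |AZ| = 47.4 and Z on the −x side, so Z = (-47.4, 0.00). A and M share the same x with |AM| = 46.4 and M on the +y side, so M = (0.00, 46.4). The virtual corner opposite A is at (-47.4, 46.4). A1 meets ZJ tangentially, so VJ is at right angles to ZJ and tangency of A1 to LM means the radius VL is perpendicular to LM, with radius 8.3, so the center V sits 8.3 in from both sides at V = (-39.1, 38.1). Then |AV| = |V − A| = 54.6.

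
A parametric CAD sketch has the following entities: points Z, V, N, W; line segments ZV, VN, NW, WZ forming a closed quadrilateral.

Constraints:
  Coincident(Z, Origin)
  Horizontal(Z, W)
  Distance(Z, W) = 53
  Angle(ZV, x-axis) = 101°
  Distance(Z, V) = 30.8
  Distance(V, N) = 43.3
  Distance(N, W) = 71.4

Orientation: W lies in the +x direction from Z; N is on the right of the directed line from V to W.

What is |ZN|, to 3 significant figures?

20.9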